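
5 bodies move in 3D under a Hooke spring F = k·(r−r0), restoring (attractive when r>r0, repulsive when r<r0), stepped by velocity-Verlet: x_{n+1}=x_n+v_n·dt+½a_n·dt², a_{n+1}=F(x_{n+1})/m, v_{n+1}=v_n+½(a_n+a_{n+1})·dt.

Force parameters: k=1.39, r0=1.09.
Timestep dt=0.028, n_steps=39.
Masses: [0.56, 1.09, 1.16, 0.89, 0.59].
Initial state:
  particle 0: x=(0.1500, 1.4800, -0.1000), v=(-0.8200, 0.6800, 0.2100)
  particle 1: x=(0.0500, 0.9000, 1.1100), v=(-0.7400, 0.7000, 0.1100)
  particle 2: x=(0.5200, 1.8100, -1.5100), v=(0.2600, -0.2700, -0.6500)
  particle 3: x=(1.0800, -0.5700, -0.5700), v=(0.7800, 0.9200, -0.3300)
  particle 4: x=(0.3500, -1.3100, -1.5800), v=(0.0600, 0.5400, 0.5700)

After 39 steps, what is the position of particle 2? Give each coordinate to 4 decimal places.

(0.6032, 0.2175, -0.8877)

step 0: x0=(0.1500, 1.4800, -0.1000) x1=(0.0500, 0.9000, 1.1100) x2=(0.5200, 1.8100, -1.5100) x3=(1.0800, -0.5700, -0.5700) x4=(0.3500, -1.3100, -1.5800)
step 1: x0=(0.1277, 1.4962, -0.0955) x1=(0.0298, 0.9188, 1.1108) x2=(0.5272, 1.8005, -1.5270) x3=(1.1009, -0.5423, -0.5790) x4=(0.3516, -1.2897, -1.5612)
step 2: x0=(0.1069, 1.5067, -0.0936) x1=(0.0108, 0.9358, 1.1069) x2=(0.5342, 1.7873, -1.5417) x3=(1.1198, -0.5109, -0.5875) x4=(0.3531, -1.2593, -1.5367)
step 3: x0=(0.0877, 1.5116, -0.0945) x1=(-0.0070, 0.9512, 1.0984) x2=(0.5410, 1.7704, -1.5539) x3=(1.1366, -0.4758, -0.5955) x4=(0.3545, -1.2188, -1.5067)
step 4: x0=(0.0701, 1.5109, -0.0981) x1=(-0.0236, 0.9650, 1.0854) x2=(0.5476, 1.7501, -1.5636) x3=(1.1513, -0.4371, -0.6029) x4=(0.3556, -1.1684, -1.4714)
step 5: x0=(0.0542, 1.5049, -0.1044) x1=(-0.0389, 0.9770, 1.0679) x2=(0.5539, 1.7263, -1.5708) x3=(1.1639, -0.3948, -0.6097) x4=(0.3564, -1.1086, -1.4311)
step 6: x0=(0.0400, 1.4938, -0.1134) x1=(-0.0529, 0.9874, 1.0460) x2=(0.5599, 1.6993, -1.5755) x3=(1.1744, -0.3492, -0.6158) x4=(0.3569, -1.0397, -1.3860)
step 7: x0=(0.0276, 1.4778, -0.1250) x1=(-0.0656, 0.9963, 1.0198) x2=(0.5656, 1.6692, -1.5777) x3=(1.1828, -0.3003, -0.6213) x4=(0.3571, -0.9621, -1.3365)
step 8: x0=(0.0171, 1.4572, -0.1390) x1=(-0.0769, 1.0037, 0.9894) x2=(0.5710, 1.6363, -1.5774) x3=(1.1890, -0.2483, -0.6261) x4=(0.3568, -0.8764, -1.2829)
step 9: x0=(0.0083, 1.4323, -0.1554) x1=(-0.0868, 1.0096, 0.9551) x2=(0.5760, 1.6008, -1.5747) x3=(1.1933, -0.1934, -0.6303) x4=(0.3560, -0.7833, -1.2256)
step 10: x0=(0.0013, 1.4035, -0.1740) x1=(-0.0954, 1.0141, 0.9169) x2=(0.5807, 1.5628, -1.5695) x3=(1.1955, -0.1357, -0.6337) x4=(0.3548, -0.6833, -1.1649)
step 11: x0=(-0.0039, 1.3713, -0.1946) x1=(-0.1026, 1.0173, 0.8752) x2=(0.5850, 1.5226, -1.5620) x3=(1.1959, -0.0755, -0.6365) x4=(0.3529, -0.5771, -1.1013)
step 12: x0=(-0.0075, 1.3359, -0.2172) x1=(-0.1085, 1.0194, 0.8301) x2=(0.5890, 1.4805, -1.5522) x3=(1.1944, -0.0129, -0.6385) x4=(0.3505, -0.4655, -1.0351)
step 13: x0=(-0.0095, 1.2980, -0.2415) x1=(-0.1131, 1.0204, 0.7818) x2=(0.5925, 1.4367, -1.5403) x3=(1.1913, 0.0517, -0.6398) x4=(0.3474, -0.3493, -0.9669)
step 14: x0=(-0.0100, 1.2579, -0.2674) x1=(-0.1163, 1.0204, 0.7307) x2=(0.5957, 1.3914, -1.5263) x3=(1.1867, 0.1182, -0.6405) x4=(0.3436, -0.2291, -0.8969)
step 15: x0=(-0.0092, 1.2161, -0.2945) x1=(-0.1184, 1.0196, 0.6770) x2=(0.5985, 1.3449, -1.5104) x3=(1.1806, 0.1864, -0.6405) x4=(0.3391, -0.1059, -0.8257)
step 16: x0=(-0.0072, 1.1731, -0.3228) x1=(-0.1193, 1.0180, 0.6209) x2=(0.6009, 1.2974, -1.4926) x3=(1.1734, 0.2559, -0.6399) x4=(0.3340, 0.0196, -0.7534)
step 17: x0=(-0.0042, 1.1293, -0.3521) x1=(-0.1191, 1.0159, 0.5628) x2=(0.6029, 1.2492, -1.4733) x3=(1.1651, 0.3266, -0.6388) x4=(0.3282, 0.1466, -0.6805)
step 18: x0=(-0.0005, 1.0852, -0.3821) x1=(-0.1178, 1.0133, 0.5029) x2=(0.6045, 1.2005, -1.4526) x3=(1.1559, 0.3981, -0.6371) x4=(0.3218, 0.2745, -0.6072)
step 19: x0=(0.0038, 1.0412, -0.4127) x1=(-0.1157, 1.0103, 0.4416) x2=(0.6058, 1.1515, -1.4306) x3=(1.1460, 0.4703, -0.6350) x4=(0.3151, 0.4026, -0.5337)
step 20: x0=(0.0083, 0.9977, -0.4439) x1=(-0.1127, 1.0072, 0.3791) x2=(0.6067, 1.1023, -1.4076) x3=(1.1356, 0.5430, -0.6324) x4=(0.3081, 0.5303, -0.4603)
step 21: x0=(0.0126, 0.9550, -0.4757) x1=(-0.1090, 1.0039, 0.3158) x2=(0.6073, 1.0530, -1.3838) x3=(1.1248, 0.6159, -0.6294) x4=(0.3012, 0.6572, -0.3869)
step 22: x0=(0.0162, 0.9132, -0.5083) x1=(-0.1048, 1.0006, 0.2519) x2=(0.6076, 1.0037, -1.3593) x3=(1.1137, 0.6889, -0.6261) x4=(0.2950, 0.7831, -0.3136)
step 23: x0=(0.0189, 0.8717, -0.5423) x1=(-0.1002, 0.9974, 0.1878) x2=(0.6075, 0.9544, -1.3344) x3=(1.1024, 0.7620, -0.6224) x4=(0.2898, 0.9084, -0.2399)
step 24: x0=(0.0207, 0.8300, -0.5776) x1=(-0.0954, 0.9943, 0.1236) x2=(0.6072, 0.9052, -1.3092) x3=(1.0912, 0.8350, -0.6184) x4=(0.2858, 1.0337, -0.1659)
step 25: x0=(0.0218, 0.7877, -0.6143) x1=(-0.0907, 0.9911, 0.0595) x2=(0.6066, 0.8561, -1.2838) x3=(1.0799, 0.9081, -0.6139) x4=(0.2831, 1.1596, -0.0918)
step 26: x0=(0.0225, 0.7447, -0.6520) x1=(-0.0861, 0.9877, -0.0045) x2=(0.6057, 0.8071, -1.2582) x3=(1.0687, 0.9811, -0.6092) x4=(0.2816, 1.2862, -0.0179)
step 27: x0=(0.0227, 0.7012, -0.6903) x1=(-0.0818, 0.9840, -0.0685) x2=(0.6047, 0.7581, -1.2324) x3=(1.0575, 1.0543, -0.6040) x4=(0.2811, 1.4137, 0.0560)
step 28: x0=(0.0227, 0.6573, -0.7290) x1=(-0.0775, 0.9801, -0.1327) x2=(0.6035, 0.7093, -1.2065) x3=(1.0463, 1.1275, -0.5986) x4=(0.2814, 1.5416, 0.1294)
step 29: x0=(0.0225, 0.6132, -0.7677) x1=(-0.0733, 0.9760, -0.1968) x2=(0.6022, 0.6607, -1.1803) x3=(1.0350, 1.2008, -0.5928) x4=(0.2822, 1.6693, 0.2021)
step 30: x0=(0.0220, 0.5692, -0.8062) x1=(-0.0690, 0.9720, -0.2608) x2=(0.6009, 0.6124, -1.1539) x3=(1.0235, 1.2742, -0.5868) x4=(0.2834, 1.7961, 0.2734)
step 31: x0=(0.0214, 0.5258, -0.8441) x1=(-0.0646, 0.9681, -0.3246) x2=(0.5998, 0.5645, -1.1271) x3=(1.0117, 1.3477, -0.5806) x4=(0.2849, 1.9211, 0.3427)
step 32: x0=(0.0206, 0.4831, -0.8811) x1=(-0.0602, 0.9646, -0.3881) x2=(0.5989, 0.5173, -1.0999) x3=(0.9995, 1.4211, -0.5742) x4=(0.2866, 2.0435, 0.4095)
step 33: x0=(0.0197, 0.4417, -0.9171) x1=(-0.0557, 0.9617, -0.4511) x2=(0.5982, 0.4708, -1.0721) x3=(0.9868, 1.4944, -0.5677) x4=(0.2884, 2.1626, 0.4731)
step 34: x0=(0.0188, 0.4020, -0.9518) x1=(-0.0511, 0.9595, -0.5136) x2=(0.5979, 0.4252, -1.0437) x3=(0.9734, 1.5673, -0.5610) x4=(0.2905, 2.2774, 0.5329)
step 35: x0=(0.0178, 0.3643, -0.9850) x1=(-0.0464, 0.9582, -0.5754) x2=(0.5981, 0.3807, -1.0145) x3=(0.9592, 1.6398, -0.5542) x4=(0.2927, 2.3872, 0.5884)
step 36: x0=(0.0167, 0.3290, -1.0165) x1=(-0.0415, 0.9579, -0.6365) x2=(0.5986, 0.3375, -0.9844) x3=(0.9442, 1.7116, -0.5473) x4=(0.2950, 2.4912, 0.6390)
step 37: x0=(0.0158, 0.2968, -1.0461) x1=(-0.0365, 0.9588, -0.6967) x2=(0.5997, 0.2958, -0.9533) x3=(0.9283, 1.7825, -0.5403) x4=(0.2974, 2.5886, 0.6842)
step 38: x0=(0.0150, 0.2678, -1.0737) x1=(-0.0313, 0.9610, -0.7560) x2=(0.6012, 0.2557, -0.9211) x3=(0.9115, 1.8522, -0.5333) x4=(0.2999, 2.6789, 0.7236)
step 39: x0=(0.0144, 0.2426, -1.0991) x1=(-0.0259, 0.9647, -0.8144) x2=(0.6032, 0.2175, -0.8877) x3=(0.8935, 1.9206, -0.5262) x4=(0.3024, 2.7613, 0.7567)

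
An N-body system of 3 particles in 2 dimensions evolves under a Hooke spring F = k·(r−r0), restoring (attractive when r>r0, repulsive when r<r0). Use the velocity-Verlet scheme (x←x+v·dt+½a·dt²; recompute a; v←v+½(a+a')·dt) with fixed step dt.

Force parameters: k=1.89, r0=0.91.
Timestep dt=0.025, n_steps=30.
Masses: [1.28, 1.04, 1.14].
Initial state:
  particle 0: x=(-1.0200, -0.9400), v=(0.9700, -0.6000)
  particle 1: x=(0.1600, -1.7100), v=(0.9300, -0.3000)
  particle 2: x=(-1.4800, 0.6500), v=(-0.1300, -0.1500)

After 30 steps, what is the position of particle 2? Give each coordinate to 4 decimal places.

step 0: x0=(-1.0200, -0.9400) x1=(0.1600, -1.7100) x2=(-1.4800, 0.6500)
step 1: x0=(-0.9957, -0.9548) x1=(0.1824, -1.7164) x2=(-1.4826, 0.6450)
step 2: x0=(-0.9711, -0.9692) x1=(0.2030, -1.7207) x2=(-1.4837, 0.6377)
step 3: x0=(-0.9464, -0.9831) x1=(0.2218, -1.7229) x2=(-1.4834, 0.6278)
step 4: x0=(-0.9216, -0.9966) x1=(0.2389, -1.7229) x2=(-1.4817, 0.6155)
step 5: x0=(-0.8967, -1.0096) x1=(0.2541, -1.7208) x2=(-1.4784, 0.6008)
step 6: x0=(-0.8716, -1.0221) x1=(0.2676, -1.7167) x2=(-1.4736, 0.5837)
step 7: x0=(-0.8465, -1.0341) x1=(0.2793, -1.7105) x2=(-1.4673, 0.5641)
step 8: x0=(-0.8214, -1.0456) x1=(0.2893, -1.7023) x2=(-1.4595, 0.5421)
step 9: x0=(-0.7962, -1.0567) x1=(0.2976, -1.6922) x2=(-1.4501, 0.5178)
step 10: x0=(-0.7710, -1.0672) x1=(0.3041, -1.6802) x2=(-1.4392, 0.4912)
step 11: x0=(-0.7458, -1.0772) x1=(0.3090, -1.6663) x2=(-1.4267, 0.4623)
step 12: x0=(-0.7207, -1.0866) x1=(0.3123, -1.6506) x2=(-1.4127, 0.4313)
step 13: x0=(-0.6957, -1.0956) x1=(0.3141, -1.6332) x2=(-1.3972, 0.3980)
step 14: x0=(-0.6707, -1.1040) x1=(0.3143, -1.6142) x2=(-1.3802, 0.3627)
step 15: x0=(-0.6459, -1.1119) x1=(0.3130, -1.5936) x2=(-1.3618, 0.3254)
step 16: x0=(-0.6213, -1.1194) x1=(0.3104, -1.5716) x2=(-1.3419, 0.2862)
step 17: x0=(-0.5968, -1.1263) x1=(0.3064, -1.5481) x2=(-1.3206, 0.2451)
step 18: x0=(-0.5725, -1.1327) x1=(0.3013, -1.5233) x2=(-1.2979, 0.2023)
step 19: x0=(-0.5484, -1.1387) x1=(0.2949, -1.4973) x2=(-1.2740, 0.1578)
step 20: x0=(-0.5246, -1.1442) x1=(0.2875, -1.4702) x2=(-1.2487, 0.1118)
step 21: x0=(-0.5011, -1.1492) x1=(0.2791, -1.4420) x2=(-1.2223, 0.0643)
step 22: x0=(-0.4779, -1.1538) x1=(0.2697, -1.4129) x2=(-1.1946, 0.0155)
step 23: x0=(-0.4550, -1.1581) x1=(0.2596, -1.3829) x2=(-1.1659, -0.0346)
step 24: x0=(-0.4325, -1.1619) x1=(0.2488, -1.3522) x2=(-1.1362, -0.0857)
step 25: x0=(-0.4103, -1.1654) x1=(0.2374, -1.3207) x2=(-1.1055, -0.1379)
step 26: x0=(-0.3885, -1.1686) x1=(0.2256, -1.2887) x2=(-1.0740, -0.1909)
step 27: x0=(-0.3671, -1.1716) x1=(0.2133, -1.2562) x2=(-1.0416, -0.2447)
step 28: x0=(-0.3462, -1.1743) x1=(0.2008, -1.2232) x2=(-1.0086, -0.2992)
step 29: x0=(-0.3256, -1.1769) x1=(0.1882, -1.1898) x2=(-0.9749, -0.3542)
step 30: x0=(-0.3056, -1.1793) x1=(0.1755, -1.1561) x2=(-0.9407, -0.4096)

(-0.9407, -0.4096)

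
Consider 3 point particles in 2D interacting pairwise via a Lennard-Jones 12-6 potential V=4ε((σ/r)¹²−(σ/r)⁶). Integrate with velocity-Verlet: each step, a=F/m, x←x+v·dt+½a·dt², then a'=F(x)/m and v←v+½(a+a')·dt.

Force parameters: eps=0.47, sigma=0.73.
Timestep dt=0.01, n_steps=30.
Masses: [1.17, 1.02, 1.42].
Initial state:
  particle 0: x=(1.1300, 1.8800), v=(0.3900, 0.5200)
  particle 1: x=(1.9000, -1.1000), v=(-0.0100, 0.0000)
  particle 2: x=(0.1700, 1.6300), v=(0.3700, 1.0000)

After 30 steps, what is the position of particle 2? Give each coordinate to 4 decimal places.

step 0: x0=(1.1300, 1.8800) x1=(1.9000, -1.1000) x2=(0.1700, 1.6300)
step 1: x0=(1.1338, 1.8852) x1=(1.8999, -1.1000) x2=(0.1737, 1.6400)
step 2: x0=(1.1376, 1.8903) x1=(1.8998, -1.1000) x2=(0.1776, 1.6500)
step 3: x0=(1.1412, 1.8955) x1=(1.8997, -1.1000) x2=(0.1815, 1.6601)
step 4: x0=(1.1448, 1.9006) x1=(1.8996, -1.1000) x2=(0.1855, 1.6702)
step 5: x0=(1.1482, 1.9057) x1=(1.8995, -1.1000) x2=(0.1896, 1.6803)
step 6: x0=(1.1515, 1.9107) x1=(1.8994, -1.1000) x2=(0.1937, 1.6904)
step 7: x0=(1.1548, 1.9158) x1=(1.8993, -1.1000) x2=(0.1980, 1.7005)
step 8: x0=(1.1579, 1.9208) x1=(1.8992, -1.1000) x2=(0.2023, 1.7107)
step 9: x0=(1.1609, 1.9258) x1=(1.8991, -1.1000) x2=(0.2068, 1.7209)
step 10: x0=(1.1638, 1.9307) x1=(1.8990, -1.1000) x2=(0.2113, 1.7310)
step 11: x0=(1.1666, 1.9357) x1=(1.8989, -1.1000) x2=(0.2159, 1.7413)
step 12: x0=(1.1692, 1.9406) x1=(1.8988, -1.1000) x2=(0.2206, 1.7515)
step 13: x0=(1.1718, 1.9455) x1=(1.8987, -1.1000) x2=(0.2254, 1.7617)
step 14: x0=(1.1742, 1.9503) x1=(1.8986, -1.1000) x2=(0.2303, 1.7720)
step 15: x0=(1.1766, 1.9552) x1=(1.8985, -1.1000) x2=(0.2353, 1.7823)
step 16: x0=(1.1788, 1.9600) x1=(1.8984, -1.1000) x2=(0.2404, 1.7926)
step 17: x0=(1.1809, 1.9648) x1=(1.8983, -1.1000) x2=(0.2456, 1.8029)
step 18: x0=(1.1828, 1.9696) x1=(1.8982, -1.1000) x2=(0.2509, 1.8133)
step 19: x0=(1.1847, 1.9744) x1=(1.8981, -1.1000) x2=(0.2563, 1.8236)
step 20: x0=(1.1864, 1.9791) x1=(1.8980, -1.1000) x2=(0.2618, 1.8340)
step 21: x0=(1.1880, 1.9838) x1=(1.8979, -1.1000) x2=(0.2674, 1.8444)
step 22: x0=(1.1895, 1.9885) x1=(1.8978, -1.1000) x2=(0.2731, 1.8548)
step 23: x0=(1.1908, 1.9932) x1=(1.8977, -1.1000) x2=(0.2789, 1.8652)
step 24: x0=(1.1920, 1.9979) x1=(1.8976, -1.1000) x2=(0.2848, 1.8757)
step 25: x0=(1.1931, 2.0026) x1=(1.8975, -1.1000) x2=(0.2909, 1.8861)
step 26: x0=(1.1940, 2.0072) x1=(1.8974, -1.1000) x2=(0.2970, 1.8966)
step 27: x0=(1.1948, 2.0118) x1=(1.8973, -1.1000) x2=(0.3032, 1.9071)
step 28: x0=(1.1955, 2.0164) x1=(1.8972, -1.1000) x2=(0.3096, 1.9176)
step 29: x0=(1.1961, 2.0210) x1=(1.8971, -1.1000) x2=(0.3160, 1.9281)
step 30: x0=(1.1965, 2.0256) x1=(1.8970, -1.1000) x2=(0.3226, 1.9386)

(0.3226, 1.9386)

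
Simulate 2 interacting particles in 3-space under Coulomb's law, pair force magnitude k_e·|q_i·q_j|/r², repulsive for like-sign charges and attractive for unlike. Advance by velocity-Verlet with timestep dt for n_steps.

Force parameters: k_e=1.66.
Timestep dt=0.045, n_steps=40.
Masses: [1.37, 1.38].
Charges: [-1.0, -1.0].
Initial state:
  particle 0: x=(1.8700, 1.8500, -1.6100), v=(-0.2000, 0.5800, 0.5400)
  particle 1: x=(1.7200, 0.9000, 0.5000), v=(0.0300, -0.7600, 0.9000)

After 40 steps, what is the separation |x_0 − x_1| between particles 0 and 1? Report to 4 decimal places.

4.8020

step 0: x0=(1.8700, 1.8500, -1.6100) x1=(1.7200, 0.9000, 0.5000)
step 1: x0=(1.8610, 1.8762, -1.5859) x1=(1.7213, 0.8657, 0.5407)
step 2: x0=(1.8521, 1.9026, -1.5622) x1=(1.7226, 0.8312, 0.5818)
step 3: x0=(1.8431, 1.9291, -1.5389) x1=(1.7239, 0.7966, 0.6233)
step 4: x0=(1.8342, 1.9559, -1.5159) x1=(1.7252, 0.7617, 0.6651)
step 5: x0=(1.8253, 1.9829, -1.4933) x1=(1.7264, 0.7267, 0.7073)
step 6: x0=(1.8164, 2.0100, -1.4711) x1=(1.7277, 0.6914, 0.7498)
step 7: x0=(1.8075, 2.0373, -1.4491) x1=(1.7289, 0.6560, 0.7926)
step 8: x0=(1.7987, 2.0649, -1.4275) x1=(1.7301, 0.6204, 0.8358)
step 9: x0=(1.7898, 2.0925, -1.4061) x1=(1.7313, 0.5846, 0.8792)
step 10: x0=(1.7810, 2.1204, -1.3850) x1=(1.7325, 0.5486, 0.9229)
step 11: x0=(1.7722, 2.1485, -1.3642) x1=(1.7337, 0.5125, 0.9668)
step 12: x0=(1.7633, 2.1767, -1.3436) x1=(1.7349, 0.4762, 1.0110)
step 13: x0=(1.7545, 2.2051, -1.3232) x1=(1.7361, 0.4397, 1.0554)
step 14: x0=(1.7457, 2.2337, -1.3031) x1=(1.7373, 0.4031, 1.1000)
step 15: x0=(1.7368, 2.2624, -1.2832) x1=(1.7384, 0.3662, 1.1449)
step 16: x0=(1.7280, 2.2913, -1.2635) x1=(1.7396, 0.3293, 1.1900)
step 17: x0=(1.7192, 2.3203, -1.2439) x1=(1.7408, 0.2922, 1.2352)
step 18: x0=(1.7103, 2.3495, -1.2246) x1=(1.7420, 0.2549, 1.2806)
step 19: x0=(1.7015, 2.3789, -1.2055) x1=(1.7432, 0.2175, 1.3262)
step 20: x0=(1.6927, 2.4084, -1.1865) x1=(1.7444, 0.1799, 1.3720)
step 21: x0=(1.6838, 2.4380, -1.1676) x1=(1.7456, 0.1422, 1.4180)
step 22: x0=(1.6750, 2.4677, -1.1490) x1=(1.7468, 0.1044, 1.4640)
step 23: x0=(1.6661, 2.4976, -1.1304) x1=(1.7480, 0.0664, 1.5103)
step 24: x0=(1.6573, 2.5277, -1.1121) x1=(1.7492, 0.0283, 1.5566)
step 25: x0=(1.6484, 2.5578, -1.0938) x1=(1.7504, -0.0099, 1.6031)
step 26: x0=(1.6395, 2.5881, -1.0757) x1=(1.7516, -0.0482, 1.6498)
step 27: x0=(1.6307, 2.6185, -1.0577) x1=(1.7528, -0.0867, 1.6965)
step 28: x0=(1.6218, 2.6490, -1.0398) x1=(1.7540, -0.1253, 1.7434)
step 29: x0=(1.6129, 2.6796, -1.0220) x1=(1.7552, -0.1640, 1.7904)
step 30: x0=(1.6040, 2.7103, -1.0044) x1=(1.7565, -0.2028, 1.8375)
step 31: x0=(1.5952, 2.7411, -0.9868) x1=(1.7577, -0.2417, 1.8847)
step 32: x0=(1.5863, 2.7721, -0.9693) x1=(1.7590, -0.2806, 1.9319)
step 33: x0=(1.5774, 2.8031, -0.9520) x1=(1.7602, -0.3197, 1.9793)
step 34: x0=(1.5685, 2.8342, -0.9347) x1=(1.7615, -0.3589, 2.0268)
step 35: x0=(1.5595, 2.8655, -0.9175) x1=(1.7627, -0.3982, 2.0744)
step 36: x0=(1.5506, 2.8968, -0.9004) x1=(1.7640, -0.4376, 2.1220)
step 37: x0=(1.5417, 2.9282, -0.8834) x1=(1.7653, -0.4771, 2.1697)
step 38: x0=(1.5328, 2.9597, -0.8664) x1=(1.7666, -0.5166, 2.2175)
step 39: x0=(1.5238, 2.9913, -0.8496) x1=(1.7678, -0.5563, 2.2654)
step 40: x0=(1.5149, 3.0229, -0.8328) x1=(1.7691, -0.5960, 2.3134)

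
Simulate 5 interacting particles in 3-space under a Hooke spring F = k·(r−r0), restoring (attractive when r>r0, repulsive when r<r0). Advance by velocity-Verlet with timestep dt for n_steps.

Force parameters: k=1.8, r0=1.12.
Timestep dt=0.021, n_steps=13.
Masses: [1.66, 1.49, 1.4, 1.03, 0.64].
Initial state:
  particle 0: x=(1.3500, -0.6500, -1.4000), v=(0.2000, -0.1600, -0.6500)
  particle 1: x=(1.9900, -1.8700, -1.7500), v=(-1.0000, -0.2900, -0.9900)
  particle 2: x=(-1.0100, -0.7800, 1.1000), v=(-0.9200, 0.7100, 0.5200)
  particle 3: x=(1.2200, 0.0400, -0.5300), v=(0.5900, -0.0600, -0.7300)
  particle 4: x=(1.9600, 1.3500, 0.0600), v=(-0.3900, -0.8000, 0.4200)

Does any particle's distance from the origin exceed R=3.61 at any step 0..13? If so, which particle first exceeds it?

no

step 0: x0=(1.3500, -0.6500, -1.4000) x1=(1.9900, -1.8700, -1.7500) x2=(-1.0100, -0.7800, 1.1000) x3=(1.2200, 0.0400, -0.5300) x4=(1.9600, 1.3500, 0.0600)
step 1: x0=(1.3539, -0.6532, -1.4131) x1=(1.9683, -1.8749, -1.7697) x2=(-1.0273, -0.7647, 1.1094) x3=(1.2321, 0.0383, -0.5451) x4=(1.9502, 1.3299, 0.0679)
step 2: x0=(1.3573, -0.6560, -1.4250) x1=(1.9451, -1.8776, -1.7872) x2=(-1.0404, -0.7488, 1.1155) x3=(1.2436, 0.0358, -0.5598) x4=(1.9371, 1.3034, 0.0738)
step 3: x0=(1.3601, -0.6584, -1.4357) x1=(1.9204, -1.8779, -1.8025) x2=(-1.0493, -0.7321, 1.1185) x3=(1.2545, 0.0323, -0.5741) x4=(1.9207, 1.2705, 0.0778)
step 4: x0=(1.3624, -0.6605, -1.4452) x1=(1.8943, -1.8760, -1.8155) x2=(-1.0541, -0.7149, 1.1183) x3=(1.2646, 0.0280, -0.5879) x4=(1.9012, 1.2315, 0.0798)
step 5: x0=(1.3640, -0.6622, -1.4535) x1=(1.8669, -1.8718, -1.8263) x2=(-1.0547, -0.6971, 1.1148) x3=(1.2741, 0.0229, -0.6012) x4=(1.8786, 1.1864, 0.0798)
step 6: x0=(1.3650, -0.6635, -1.4606) x1=(1.8381, -1.8654, -1.8349) x2=(-1.0512, -0.6788, 1.1081) x3=(1.2827, 0.0168, -0.6141) x4=(1.8528, 1.1354, 0.0778)
step 7: x0=(1.3654, -0.6645, -1.4665) x1=(1.8079, -1.8567, -1.8413) x2=(-1.0436, -0.6600, 1.0981) x3=(1.2906, 0.0099, -0.6264) x4=(1.8242, 1.0789, 0.0739)
step 8: x0=(1.3652, -0.6651, -1.4713) x1=(1.7765, -1.8460, -1.8454) x2=(-1.0319, -0.6408, 1.0850) x3=(1.2976, 0.0021, -0.6383) x4=(1.7926, 1.0170, 0.0680)
step 9: x0=(1.3643, -0.6654, -1.4748) x1=(1.7438, -1.8332, -1.8474) x2=(-1.0162, -0.6213, 1.0686) x3=(1.3037, -0.0066, -0.6497) x4=(1.7583, 0.9501, 0.0603)
step 10: x0=(1.3628, -0.6654, -1.4773) x1=(1.7099, -1.8183, -1.8471) x2=(-0.9966, -0.6015, 1.0490) x3=(1.3090, -0.0161, -0.6607) x4=(1.7214, 0.8784, 0.0507)
step 11: x0=(1.3606, -0.6651, -1.4786) x1=(1.6749, -1.8015, -1.8448) x2=(-0.9732, -0.5814, 1.0263) x3=(1.3133, -0.0266, -0.6712) x4=(1.6821, 0.8023, 0.0394)
step 12: x0=(1.3577, -0.6645, -1.4787) x1=(1.6387, -1.7828, -1.8404) x2=(-0.9460, -0.5612, 1.0005) x3=(1.3166, -0.0378, -0.6813) x4=(1.6403, 0.7220, 0.0264)
step 13: x0=(1.3542, -0.6637, -1.4779) x1=(1.6014, -1.7622, -1.8339) x2=(-0.9152, -0.5409, 0.9717) x3=(1.3191, -0.0500, -0.6909) x4=(1.5965, 0.6381, 0.0119)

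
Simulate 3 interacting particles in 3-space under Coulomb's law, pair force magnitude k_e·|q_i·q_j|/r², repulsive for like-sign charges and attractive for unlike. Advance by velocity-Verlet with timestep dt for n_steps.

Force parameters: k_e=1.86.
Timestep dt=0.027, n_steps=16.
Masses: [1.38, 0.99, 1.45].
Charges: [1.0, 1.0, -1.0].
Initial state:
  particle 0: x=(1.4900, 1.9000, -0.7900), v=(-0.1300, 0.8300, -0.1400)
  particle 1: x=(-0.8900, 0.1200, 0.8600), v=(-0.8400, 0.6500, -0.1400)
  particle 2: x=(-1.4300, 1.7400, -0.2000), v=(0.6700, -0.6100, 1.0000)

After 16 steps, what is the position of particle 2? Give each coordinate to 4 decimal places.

step 0: x0=(1.4900, 1.9000, -0.7900) x1=(-0.8900, 0.1200, 0.8600) x2=(-1.4300, 1.7400, -0.2000)
step 1: x0=(1.4865, 1.9224, -0.7938) x1=(-0.9128, 0.1377, 0.8562) x2=(-1.4118, 1.7234, -0.1729)
step 2: x0=(1.4829, 1.9449, -0.7976) x1=(-0.9357, 0.1555, 0.8522) x2=(-1.3935, 1.7067, -0.1458)
step 3: x0=(1.4792, 1.9674, -0.8014) x1=(-0.9588, 0.1737, 0.8481) x2=(-1.3750, 1.6897, -0.1185)
step 4: x0=(1.4756, 1.9899, -0.8053) x1=(-0.9821, 0.1921, 0.8438) x2=(-1.3563, 1.6726, -0.0911)
step 5: x0=(1.4718, 2.0125, -0.8091) x1=(-1.0056, 0.2108, 0.8394) x2=(-1.3375, 1.6552, -0.0636)
step 6: x0=(1.4680, 2.0351, -0.8130) x1=(-1.0292, 0.2298, 0.8347) x2=(-1.3185, 1.6375, -0.0360)
step 7: x0=(1.4642, 2.0577, -0.8168) x1=(-1.0530, 0.2492, 0.8299) x2=(-1.2993, 1.6196, -0.0082)
step 8: x0=(1.4603, 2.0803, -0.8207) x1=(-1.0769, 0.2689, 0.8249) x2=(-1.2800, 1.6014, 0.0198)
step 9: x0=(1.4564, 2.1030, -0.8246) x1=(-1.1010, 0.2891, 0.8196) x2=(-1.2605, 1.5829, 0.0479)
step 10: x0=(1.4524, 2.1257, -0.8284) x1=(-1.1253, 0.3097, 0.8141) x2=(-1.2409, 1.5641, 0.0761)
step 11: x0=(1.4483, 2.1484, -0.8323) x1=(-1.1496, 0.3308, 0.8083) x2=(-1.2211, 1.5449, 0.1046)
step 12: x0=(1.4442, 2.1711, -0.8362) x1=(-1.1741, 0.3525, 0.8022) x2=(-1.2013, 1.5254, 0.1333)
step 13: x0=(1.4400, 2.1938, -0.8400) x1=(-1.1987, 0.3747, 0.7958) x2=(-1.1813, 1.5054, 0.1622)
step 14: x0=(1.4358, 2.2166, -0.8439) x1=(-1.2233, 0.3976, 0.7890) x2=(-1.1612, 1.4849, 0.1913)
step 15: x0=(1.4316, 2.2393, -0.8478) x1=(-1.2480, 0.4213, 0.7819) x2=(-1.1410, 1.4640, 0.2206)
step 16: x0=(1.4273, 2.2621, -0.8516) x1=(-1.2727, 0.4457, 0.7743) x2=(-1.1208, 1.4425, 0.2503)

(-1.1208, 1.4425, 0.2503)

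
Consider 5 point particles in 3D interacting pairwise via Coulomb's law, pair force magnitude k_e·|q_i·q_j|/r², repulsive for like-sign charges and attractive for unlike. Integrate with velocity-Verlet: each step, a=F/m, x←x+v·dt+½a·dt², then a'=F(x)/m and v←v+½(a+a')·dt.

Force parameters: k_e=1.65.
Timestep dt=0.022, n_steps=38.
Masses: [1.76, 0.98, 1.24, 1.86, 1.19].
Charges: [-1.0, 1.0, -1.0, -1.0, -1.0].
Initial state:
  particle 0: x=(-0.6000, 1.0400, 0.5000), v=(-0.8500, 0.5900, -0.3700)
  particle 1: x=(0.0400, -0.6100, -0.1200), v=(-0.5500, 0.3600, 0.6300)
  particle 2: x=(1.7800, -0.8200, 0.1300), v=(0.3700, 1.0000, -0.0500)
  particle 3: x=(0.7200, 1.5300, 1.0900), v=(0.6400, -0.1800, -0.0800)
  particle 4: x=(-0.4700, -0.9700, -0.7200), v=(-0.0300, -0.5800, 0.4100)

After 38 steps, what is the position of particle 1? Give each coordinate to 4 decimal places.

(-0.5516, -0.6648, -0.0178)

step 0: x0=(-0.6000, 1.0400, 0.5000) x1=(0.0400, -0.6100, -0.1200) x2=(1.7800, -0.8200, 0.1300) x3=(0.7200, 1.5300, 1.0900) x4=(-0.4700, -0.9700, -0.7200)
step 1: x0=(-0.6188, 1.0529, 0.4918) x1=(0.0277, -0.6022, -0.1064) x2=(1.7881, -0.7980, 0.1289) x3=(0.7341, 1.5261, 1.0883) x4=(-0.4705, -0.9827, -0.7107)
step 2: x0=(-0.6377, 1.0658, 0.4836) x1=(0.0150, -0.5945, -0.0934) x2=(1.7963, -0.7762, 0.1277) x3=(0.7484, 1.5222, 1.0866) x4=(-0.4705, -0.9951, -0.7010)
step 3: x0=(-0.6568, 1.0786, 0.4753) x1=(0.0019, -0.5871, -0.0810) x2=(1.8044, -0.7544, 0.1266) x3=(0.7628, 1.5185, 1.0851) x4=(-0.4702, -1.0073, -0.6908)
step 4: x0=(-0.6761, 1.0913, 0.4669) x1=(-0.0116, -0.5798, -0.0692) x2=(1.8125, -0.7327, 0.1254) x3=(0.7773, 1.5148, 1.0836) x4=(-0.4696, -1.0192, -0.6801)
step 5: x0=(-0.6955, 1.1040, 0.4585) x1=(-0.0255, -0.5728, -0.0579) x2=(1.8206, -0.7111, 0.1242) x3=(0.7920, 1.5111, 1.0822) x4=(-0.4686, -1.0308, -0.6689)
step 6: x0=(-0.7151, 1.1166, 0.4500) x1=(-0.0396, -0.5661, -0.0473) x2=(1.8288, -0.6895, 0.1229) x3=(0.8067, 1.5076, 1.0808) x4=(-0.4673, -1.0422, -0.6573)
step 7: x0=(-0.7348, 1.1292, 0.4415) x1=(-0.0541, -0.5596, -0.0372) x2=(1.8369, -0.6681, 0.1217) x3=(0.8215, 1.5041, 1.0795) x4=(-0.4658, -1.0533, -0.6451)
step 8: x0=(-0.7546, 1.1417, 0.4329) x1=(-0.0689, -0.5534, -0.0276) x2=(1.8450, -0.6468, 0.1204) x3=(0.8365, 1.5006, 1.0783) x4=(-0.4639, -1.0640, -0.6325)
step 9: x0=(-0.7746, 1.1541, 0.4243) x1=(-0.0839, -0.5475, -0.0187) x2=(1.8532, -0.6255, 0.1191) x3=(0.8515, 1.4972, 1.0772) x4=(-0.4618, -1.0744, -0.6195)
step 10: x0=(-0.7946, 1.1665, 0.4156) x1=(-0.0992, -0.5419, -0.0103) x2=(1.8614, -0.6044, 0.1177) x3=(0.8666, 1.4939, 1.0761) x4=(-0.4594, -1.0845, -0.6059)
step 11: x0=(-0.8149, 1.1789, 0.4068) x1=(-0.1148, -0.5366, -0.0026) x2=(1.8696, -0.5833, 0.1164) x3=(0.8818, 1.4906, 1.0751) x4=(-0.4567, -1.0942, -0.5919)
step 12: x0=(-0.8352, 1.1912, 0.3981) x1=(-0.1306, -0.5318, 0.0046) x2=(1.8779, -0.5623, 0.1150) x3=(0.8971, 1.4874, 1.0741) x4=(-0.4539, -1.1035, -0.5774)
step 13: x0=(-0.8557, 1.2034, 0.3893) x1=(-0.1466, -0.5272, 0.0112) x2=(1.8861, -0.5415, 0.1136) x3=(0.9124, 1.4842, 1.0732) x4=(-0.4508, -1.1125, -0.5624)
step 14: x0=(-0.8762, 1.2156, 0.3804) x1=(-0.1629, -0.5232, 0.0172) x2=(1.8944, -0.5207, 0.1121) x3=(0.9278, 1.4811, 1.0724) x4=(-0.4475, -1.1210, -0.5470)
step 15: x0=(-0.8969, 1.2278, 0.3715) x1=(-0.1793, -0.5195, 0.0226) x2=(1.9028, -0.5000, 0.1106) x3=(0.9433, 1.4780, 1.0716) x4=(-0.4441, -1.1290, -0.5310)
step 16: x0=(-0.9177, 1.2399, 0.3626) x1=(-0.1959, -0.5163, 0.0274) x2=(1.9112, -0.4795, 0.1091) x3=(0.9588, 1.4750, 1.0709) x4=(-0.4405, -1.1366, -0.5146)
step 17: x0=(-0.9386, 1.2520, 0.3537) x1=(-0.2126, -0.5136, 0.0316) x2=(1.9196, -0.4590, 0.1076) x3=(0.9744, 1.4720, 1.0702) x4=(-0.4367, -1.1437, -0.4977)
step 18: x0=(-0.9596, 1.2641, 0.3447) x1=(-0.2295, -0.5114, 0.0353) x2=(1.9281, -0.4386, 0.1060) x3=(0.9900, 1.4691, 1.0696) x4=(-0.4328, -1.1503, -0.4803)
step 19: x0=(-0.9807, 1.2761, 0.3357) x1=(-0.2465, -0.5098, 0.0383) x2=(1.9366, -0.4183, 0.1045) x3=(1.0056, 1.4662, 1.0691) x4=(-0.4287, -1.1563, -0.4625)
step 20: x0=(-1.0019, 1.2881, 0.3266) x1=(-0.2636, -0.5087, 0.0407) x2=(1.9452, -0.3982, 0.1028) x3=(1.0214, 1.4634, 1.0686) x4=(-0.4246, -1.1618, -0.4441)
step 21: x0=(-1.0232, 1.3000, 0.3175) x1=(-0.2807, -0.5084, 0.0425) x2=(1.9539, -0.3781, 0.1011) x3=(1.0371, 1.4606, 1.0681) x4=(-0.4204, -1.1667, -0.4252)
step 22: x0=(-1.0446, 1.3119, 0.3084) x1=(-0.2980, -0.5087, 0.0437) x2=(1.9626, -0.3581, 0.0994) x3=(1.0529, 1.4579, 1.0677) x4=(-0.4161, -1.1709, -0.4059)
step 23: x0=(-1.0661, 1.3238, 0.2993) x1=(-0.3153, -0.5097, 0.0442) x2=(1.9714, -0.3383, 0.0977) x3=(1.0687, 1.4553, 1.0674) x4=(-0.4117, -1.1745, -0.3860)
step 24: x0=(-1.0877, 1.3356, 0.2901) x1=(-0.3326, -0.5115, 0.0442) x2=(1.9802, -0.3185, 0.0959) x3=(1.0845, 1.4527, 1.0672) x4=(-0.4073, -1.1773, -0.3657)
step 25: x0=(-1.1093, 1.3474, 0.2810) x1=(-0.3498, -0.5141, 0.0435) x2=(1.9891, -0.2989, 0.0940) x3=(1.1004, 1.4501, 1.0670) x4=(-0.4029, -1.1794, -0.3448)
step 26: x0=(-1.1311, 1.3592, 0.2718) x1=(-0.3671, -0.5176, 0.0423) x2=(1.9981, -0.2794, 0.0921) x3=(1.1162, 1.4476, 1.0668) x4=(-0.3986, -1.1807, -0.3234)
step 27: x0=(-1.1529, 1.3710, 0.2625) x1=(-0.3842, -0.5221, 0.0404) x2=(2.0072, -0.2600, 0.0902) x3=(1.1321, 1.4452, 1.0667) x4=(-0.3942, -1.1812, -0.3016)
step 28: x0=(-1.1748, 1.3827, 0.2533) x1=(-0.4013, -0.5276, 0.0379) x2=(2.0163, -0.2406, 0.0882) x3=(1.1481, 1.4429, 1.0667) x4=(-0.3900, -1.1807, -0.2792)
step 29: x0=(-1.1968, 1.3944, 0.2440) x1=(-0.4182, -0.5343, 0.0348) x2=(2.0255, -0.2215, 0.0862) x3=(1.1640, 1.4406, 1.0667) x4=(-0.3859, -1.1793, -0.2564)
step 30: x0=(-1.2188, 1.4061, 0.2347) x1=(-0.4349, -0.5421, 0.0311) x2=(2.0348, -0.2024, 0.0840) x3=(1.1799, 1.4384, 1.0668) x4=(-0.3819, -1.1768, -0.2330)
step 31: x0=(-1.2410, 1.4177, 0.2254) x1=(-0.4513, -0.5513, 0.0268) x2=(2.0442, -0.1834, 0.0819) x3=(1.1959, 1.4362, 1.0670) x4=(-0.3781, -1.1732, -0.2092)
step 32: x0=(-1.2632, 1.4293, 0.2161) x1=(-0.4674, -0.5619, 0.0219) x2=(2.0537, -0.1646, 0.0796) x3=(1.2118, 1.4341, 1.0672) x4=(-0.3746, -1.1683, -0.1848)
step 33: x0=(-1.2855, 1.4409, 0.2067) x1=(-0.4832, -0.5741, 0.0164) x2=(2.0633, -0.1458, 0.0773) x3=(1.2278, 1.4321, 1.0675) x4=(-0.3714, -1.1621, -0.1600)
step 34: x0=(-1.3078, 1.4525, 0.1973) x1=(-0.4984, -0.5880, 0.0104) x2=(2.0730, -0.1272, 0.0749) x3=(1.2437, 1.4302, 1.0678) x4=(-0.3685, -1.1545, -0.1348)
step 35: x0=(-1.3303, 1.4641, 0.1879) x1=(-0.5130, -0.6037, 0.0039) x2=(2.0827, -0.1088, 0.0725) x3=(1.2597, 1.4283, 1.0682) x4=(-0.3662, -1.1452, -0.1091)
step 36: x0=(-1.3528, 1.4756, 0.1785) x1=(-0.5269, -0.6216, -0.0030) x2=(2.0926, -0.0904, 0.0700) x3=(1.2756, 1.4265, 1.0687) x4=(-0.3645, -1.1342, -0.0831)
step 37: x0=(-1.3754, 1.4872, 0.1691) x1=(-0.5398, -0.6419, -0.0103) x2=(2.1026, -0.0722, 0.0674) x3=(1.2916, 1.4248, 1.0693) x4=(-0.3636, -1.1212, -0.0568)
step 38: x0=(-1.3980, 1.4987, 0.1596) x1=(-0.5516, -0.6648, -0.0178) x2=(2.1127, -0.0541, 0.0647) x3=(1.3075, 1.4232, 1.0699) x4=(-0.3636, -1.1060, -0.0303)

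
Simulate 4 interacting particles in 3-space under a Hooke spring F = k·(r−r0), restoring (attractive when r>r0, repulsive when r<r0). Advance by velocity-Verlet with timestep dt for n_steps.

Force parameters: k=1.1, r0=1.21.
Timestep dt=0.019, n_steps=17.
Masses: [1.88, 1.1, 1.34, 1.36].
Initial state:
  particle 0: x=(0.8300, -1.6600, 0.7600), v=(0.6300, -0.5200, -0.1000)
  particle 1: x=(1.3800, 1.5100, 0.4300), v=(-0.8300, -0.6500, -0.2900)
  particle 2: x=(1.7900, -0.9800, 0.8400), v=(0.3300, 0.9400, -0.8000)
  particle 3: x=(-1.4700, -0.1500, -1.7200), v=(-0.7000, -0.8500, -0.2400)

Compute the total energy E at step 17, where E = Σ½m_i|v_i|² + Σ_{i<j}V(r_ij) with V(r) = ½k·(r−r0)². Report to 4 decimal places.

19.0208

step 0: x0=(0.8300, -1.6600, 0.7600) x1=(1.3800, 1.5100, 0.4300) x2=(1.7900, -0.9800, 0.8400) x3=(-1.4700, -0.1500, -1.7200)
step 1: x0=(0.8418, -1.6696, 0.7579) x1=(1.3639, 1.4968, 0.4243) x2=(1.7959, -0.9619, 0.8245) x3=(-1.4824, -0.1662, -1.7238)
step 2: x0=(0.8534, -1.6785, 0.7554) x1=(1.3470, 1.4821, 0.4182) x2=(1.8010, -0.9432, 0.8084) x3=(-1.4932, -0.1826, -1.7262)
step 3: x0=(0.8647, -1.6868, 0.7525) x1=(1.3293, 1.4658, 0.4117) x2=(1.8054, -0.9239, 0.7917) x3=(-1.5022, -0.1990, -1.7271)
step 4: x0=(0.8757, -1.6945, 0.7492) x1=(1.3110, 1.4479, 0.4049) x2=(1.8090, -0.9042, 0.7744) x3=(-1.5095, -0.2156, -1.7266)
step 5: x0=(0.8865, -1.7015, 0.7455) x1=(1.2919, 1.4285, 0.3976) x2=(1.8119, -0.8839, 0.7565) x3=(-1.5150, -0.2323, -1.7247)
step 6: x0=(0.8969, -1.7080, 0.7414) x1=(1.2721, 1.4075, 0.3900) x2=(1.8139, -0.8632, 0.7381) x3=(-1.5188, -0.2490, -1.7213)
step 7: x0=(0.9071, -1.7138, 0.7369) x1=(1.2517, 1.3850, 0.3820) x2=(1.8152, -0.8421, 0.7191) x3=(-1.5209, -0.2659, -1.7165)
step 8: x0=(0.9170, -1.7190, 0.7321) x1=(1.2306, 1.3611, 0.3736) x2=(1.8156, -0.8205, 0.6995) x3=(-1.5213, -0.2828, -1.7102)
step 9: x0=(0.9266, -1.7236, 0.7268) x1=(1.2088, 1.3357, 0.3648) x2=(1.8153, -0.7985, 0.6794) x3=(-1.5199, -0.2998, -1.7026)
step 10: x0=(0.9358, -1.7275, 0.7211) x1=(1.1864, 1.3089, 0.3556) x2=(1.8142, -0.7761, 0.6587) x3=(-1.5168, -0.3168, -1.6936)
step 11: x0=(0.9448, -1.7309, 0.7150) x1=(1.1634, 1.2806, 0.3461) x2=(1.8122, -0.7534, 0.6375) x3=(-1.5121, -0.3339, -1.6833)
step 12: x0=(0.9535, -1.7337, 0.7086) x1=(1.1398, 1.2510, 0.3362) x2=(1.8095, -0.7304, 0.6158) x3=(-1.5056, -0.3510, -1.6715)
step 13: x0=(0.9618, -1.7359, 0.7017) x1=(1.1156, 1.2201, 0.3259) x2=(1.8060, -0.7070, 0.5936) x3=(-1.4974, -0.3682, -1.6585)
step 14: x0=(0.9698, -1.7375, 0.6945) x1=(1.0909, 1.1878, 0.3153) x2=(1.8017, -0.6834, 0.5708) x3=(-1.4876, -0.3854, -1.6442)
step 15: x0=(0.9776, -1.7385, 0.6869) x1=(1.0656, 1.1543, 0.3043) x2=(1.7966, -0.6595, 0.5476) x3=(-1.4762, -0.4026, -1.6285)
step 16: x0=(0.9850, -1.7389, 0.6789) x1=(1.0398, 1.1196, 0.2930) x2=(1.7907, -0.6354, 0.5240) x3=(-1.4631, -0.4199, -1.6116)
step 17: x0=(0.9921, -1.7388, 0.6706) x1=(1.0135, 1.0836, 0.2813) x2=(1.7841, -0.6111, 0.4998) x3=(-1.4484, -0.4371, -1.5935)
step 0 velocities: v0=(0.6300, -0.5200, -0.1000) v1=(-0.8300, -0.6500, -0.2900) v2=(0.3300, 0.9400, -0.8000) v3=(-0.7000, -0.8500, -0.2400)
step 0: KE=3.2516, PE=15.7705, E=19.0221
step 17 velocities: v0=(0.3649, 0.0207, -0.4495) v1=(-1.3972, -1.9225, -0.6222) v2=(-0.3704, 1.2839, -1.2818) v3=(0.8155, -0.9071, 0.9865)
step 17: KE=7.6055, PE=11.4152, E=19.0208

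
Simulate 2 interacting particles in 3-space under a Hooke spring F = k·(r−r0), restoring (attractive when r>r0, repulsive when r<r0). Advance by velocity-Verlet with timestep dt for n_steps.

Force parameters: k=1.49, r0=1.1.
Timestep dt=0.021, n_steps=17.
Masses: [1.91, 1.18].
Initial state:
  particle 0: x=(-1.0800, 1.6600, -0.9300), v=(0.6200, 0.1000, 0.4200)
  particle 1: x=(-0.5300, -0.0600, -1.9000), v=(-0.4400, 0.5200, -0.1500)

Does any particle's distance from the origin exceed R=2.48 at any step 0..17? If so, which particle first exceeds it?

no

step 0: x0=(-1.0800, 1.6600, -0.9300) x1=(-0.5300, -0.0600, -1.9000)
step 1: x0=(-1.0669, 1.6620, -0.9213) x1=(-0.5393, -0.0489, -1.9030)
step 2: x0=(-1.0538, 1.6637, -0.9127) x1=(-0.5488, -0.0373, -1.9058)
step 3: x0=(-1.0406, 1.6651, -0.9042) x1=(-0.5583, -0.0253, -1.9083)
step 4: x0=(-1.0273, 1.6662, -0.8960) x1=(-0.5680, -0.0128, -1.9106)
step 5: x0=(-1.0139, 1.6671, -0.8879) x1=(-0.5778, 0.0001, -1.9126)
step 6: x0=(-1.0004, 1.6678, -0.8799) x1=(-0.5878, 0.0133, -1.9143)
step 7: x0=(-0.9869, 1.6681, -0.8721) x1=(-0.5978, 0.0270, -1.9158)
step 8: x0=(-0.9734, 1.6683, -0.8645) x1=(-0.6079, 0.0412, -1.9171)
step 9: x0=(-0.9597, 1.6682, -0.8570) x1=(-0.6181, 0.0557, -1.9180)
step 10: x0=(-0.9461, 1.6678, -0.8497) x1=(-0.6284, 0.0706, -1.9187)
step 11: x0=(-0.9324, 1.6672, -0.8425) x1=(-0.6388, 0.0859, -1.9192)
step 12: x0=(-0.9186, 1.6664, -0.8355) x1=(-0.6492, 0.1015, -1.9194)
step 13: x0=(-0.9048, 1.6653, -0.8287) x1=(-0.6598, 0.1176, -1.9193)
step 14: x0=(-0.8909, 1.6640, -0.8220) x1=(-0.6703, 0.1340, -1.9190)
step 15: x0=(-0.8771, 1.6625, -0.8155) x1=(-0.6809, 0.1508, -1.9184)
step 16: x0=(-0.8632, 1.6608, -0.8091) x1=(-0.6916, 0.1679, -1.9176)
step 17: x0=(-0.8493, 1.6588, -0.8029) x1=(-0.7023, 0.1853, -1.9165)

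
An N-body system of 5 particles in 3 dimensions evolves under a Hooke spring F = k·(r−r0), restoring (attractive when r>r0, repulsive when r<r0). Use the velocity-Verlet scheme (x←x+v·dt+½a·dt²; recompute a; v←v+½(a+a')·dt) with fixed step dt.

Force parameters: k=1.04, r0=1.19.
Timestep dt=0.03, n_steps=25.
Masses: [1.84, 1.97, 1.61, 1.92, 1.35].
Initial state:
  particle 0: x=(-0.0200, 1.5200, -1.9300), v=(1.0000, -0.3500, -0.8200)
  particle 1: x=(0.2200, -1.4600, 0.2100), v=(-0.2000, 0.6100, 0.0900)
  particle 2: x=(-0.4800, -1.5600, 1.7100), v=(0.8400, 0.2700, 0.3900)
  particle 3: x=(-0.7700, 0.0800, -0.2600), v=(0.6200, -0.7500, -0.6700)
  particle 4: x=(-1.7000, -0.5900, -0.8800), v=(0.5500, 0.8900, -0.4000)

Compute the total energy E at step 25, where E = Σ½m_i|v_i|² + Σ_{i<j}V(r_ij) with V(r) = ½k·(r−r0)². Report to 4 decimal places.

20.9899

step 0: x0=(-0.0200, 1.5200, -1.9300) x1=(0.2200, -1.4600, 0.2100) x2=(-0.4800, -1.5600, 1.7100) x3=(-0.7700, 0.0800, -0.2600) x4=(-1.7000, -0.5900, -0.8800)
step 1: x0=(0.0096, 1.5079, -1.9532) x1=(0.2136, -1.4410, 0.2123) x2=(-0.4549, -1.5508, 1.7200) x3=(-0.7512, 0.0573, -0.2800) x4=(-1.6825, -0.5632, -0.8915)
step 2: x0=(0.0384, 1.4926, -1.9735) x1=(0.2064, -1.4206, 0.2137) x2=(-0.4300, -1.5394, 1.7266) x3=(-0.7320, 0.0343, -0.2998) x4=(-1.6632, -0.5363, -0.9018)
step 3: x0=(0.0664, 1.4743, -1.9908) x1=(0.1985, -1.3988, 0.2143) x2=(-0.4054, -1.5258, 1.7298) x3=(-0.7124, 0.0109, -0.3195) x4=(-1.6419, -0.5092, -0.9111)
step 4: x0=(0.0935, 1.4528, -2.0053) x1=(0.1900, -1.3757, 0.2141) x2=(-0.3809, -1.5100, 1.7295) x3=(-0.6924, -0.0128, -0.3389) x4=(-1.6188, -0.4821, -0.9194)
step 5: x0=(0.1199, 1.4283, -2.0169) x1=(0.1807, -1.3514, 0.2130) x2=(-0.3568, -1.4920, 1.7258) x3=(-0.6720, -0.0367, -0.3580) x4=(-1.5939, -0.4549, -0.9265)
step 6: x0=(0.1453, 1.4008, -2.0255) x1=(0.1709, -1.3257, 0.2110) x2=(-0.3329, -1.4720, 1.7186) x3=(-0.6512, -0.0608, -0.3770) x4=(-1.5672, -0.4278, -0.9326)
step 7: x0=(0.1699, 1.3704, -2.0312) x1=(0.1605, -1.2989, 0.2082) x2=(-0.3092, -1.4498, 1.7079) x3=(-0.6300, -0.0850, -0.3957) x4=(-1.5388, -0.4006, -0.9376)
step 8: x0=(0.1936, 1.3372, -2.0340) x1=(0.1496, -1.2709, 0.2045) x2=(-0.2858, -1.4256, 1.6939) x3=(-0.6084, -0.1094, -0.4142) x4=(-1.5087, -0.3736, -0.9415)
step 9: x0=(0.2164, 1.3013, -2.0340) x1=(0.1382, -1.2419, 0.2000) x2=(-0.2627, -1.3994, 1.6764) x3=(-0.5864, -0.1339, -0.4324) x4=(-1.4769, -0.3467, -0.9444)
step 10: x0=(0.2384, 1.2626, -2.0311) x1=(0.1263, -1.2117, 0.1947) x2=(-0.2398, -1.3713, 1.6555) x3=(-0.5640, -0.1585, -0.4504) x4=(-1.4435, -0.3198, -0.9463)
step 11: x0=(0.2595, 1.2214, -2.0255) x1=(0.1141, -1.1806, 0.1885) x2=(-0.2172, -1.3413, 1.6313) x3=(-0.5412, -0.1831, -0.4681) x4=(-1.4087, -0.2932, -0.9472)
step 12: x0=(0.2797, 1.1778, -2.0171) x1=(0.1016, -1.1484, 0.1816) x2=(-0.1949, -1.3094, 1.6039) x3=(-0.5180, -0.2078, -0.4856) x4=(-1.3724, -0.2667, -0.9472)
step 13: x0=(0.2991, 1.1317, -2.0060) x1=(0.0887, -1.1154, 0.1738) x2=(-0.1729, -1.2758, 1.5733) x3=(-0.4945, -0.2324, -0.5028) x4=(-1.3347, -0.2404, -0.9462)
step 14: x0=(0.3177, 1.0834, -1.9923) x1=(0.0756, -1.0816, 0.1653) x2=(-0.1511, -1.2406, 1.5395) x3=(-0.4705, -0.2570, -0.5198) x4=(-1.2957, -0.2143, -0.9442)
step 15: x0=(0.3354, 1.0330, -1.9760) x1=(0.0623, -1.0470, 0.1561) x2=(-0.1296, -1.2036, 1.5027) x3=(-0.4462, -0.2816, -0.5365) x4=(-1.2555, -0.1884, -0.9414)
step 16: x0=(0.3523, 0.9805, -1.9573) x1=(0.0488, -1.0116, 0.1461) x2=(-0.1083, -1.1652, 1.4630) x3=(-0.4216, -0.3060, -0.5531) x4=(-1.2142, -0.1627, -0.9378)
step 17: x0=(0.3684, 0.9261, -1.9361) x1=(0.0352, -0.9756, 0.1355) x2=(-0.0874, -1.1253, 1.4204) x3=(-0.3966, -0.3305, -0.5694) x4=(-1.1717, -0.1373, -0.9333)
step 18: x0=(0.3838, 0.8699, -1.9127) x1=(0.0216, -0.9389, 0.1242) x2=(-0.0666, -1.0840, 1.3751) x3=(-0.3713, -0.3548, -0.5856) x4=(-1.1283, -0.1120, -0.9280)
step 19: x0=(0.3984, 0.8120, -1.8870) x1=(0.0078, -0.9017, 0.1123) x2=(-0.0461, -1.0414, 1.3272) x3=(-0.3457, -0.3790, -0.6016) x4=(-1.0839, -0.0870, -0.9219)
step 20: x0=(0.4124, 0.7526, -1.8592) x1=(-0.0059, -0.8640, 0.0998) x2=(-0.0259, -0.9976, 1.2768) x3=(-0.3198, -0.4032, -0.6174) x4=(-1.0387, -0.0622, -0.9152)
step 21: x0=(0.4256, 0.6918, -1.8293) x1=(-0.0196, -0.8259, 0.0868) x2=(-0.0058, -0.9527, 1.2241) x3=(-0.2936, -0.4272, -0.6332) x4=(-0.9928, -0.0376, -0.9077)
step 22: x0=(0.4382, 0.6298, -1.7976) x1=(-0.0333, -0.7873, 0.0732) x2=(0.0140, -0.9068, 1.1691) x3=(-0.2671, -0.4512, -0.6489) x4=(-0.9461, -0.0132, -0.8996)
step 23: x0=(0.4502, 0.5666, -1.7641) x1=(-0.0469, -0.7484, 0.0593) x2=(0.0337, -0.8599, 1.1120) x3=(-0.2404, -0.4752, -0.6645) x4=(-0.8989, 0.0110, -0.8909)
step 24: x0=(0.4617, 0.5023, -1.7290) x1=(-0.0605, -0.7092, 0.0449) x2=(0.0532, -0.8122, 1.0530) x3=(-0.2135, -0.4990, -0.6801) x4=(-0.8511, 0.0351, -0.8816)
step 25: x0=(0.4726, 0.4372, -1.6922) x1=(-0.0739, -0.6696, 0.0302) x2=(0.0725, -0.7637, 0.9923) x3=(-0.1864, -0.5229, -0.6957) x4=(-0.8028, 0.0591, -0.8717)
step 0 velocities: v0=(1.0000, -0.3500, -0.8200) v1=(-0.2000, 0.6100, 0.0900) v2=(0.8400, 0.2700, 0.3900) v3=(0.6200, -0.7500, -0.6700) v4=(0.5500, 0.8900, -0.4000)
step 0: KE=5.0012, PE=15.9955, E=20.9967
step 25 velocities: v0=(0.3561, -2.1837, 1.2474) v1=(-0.4474, 1.3212, -0.4954) v2=(0.6426, 1.6271, -2.0523) v3=(0.9075, -0.7948, -0.5205) v4=(1.6151, 0.7966, 0.3365)
step 25: KE=17.8700, PE=3.1199, E=20.9899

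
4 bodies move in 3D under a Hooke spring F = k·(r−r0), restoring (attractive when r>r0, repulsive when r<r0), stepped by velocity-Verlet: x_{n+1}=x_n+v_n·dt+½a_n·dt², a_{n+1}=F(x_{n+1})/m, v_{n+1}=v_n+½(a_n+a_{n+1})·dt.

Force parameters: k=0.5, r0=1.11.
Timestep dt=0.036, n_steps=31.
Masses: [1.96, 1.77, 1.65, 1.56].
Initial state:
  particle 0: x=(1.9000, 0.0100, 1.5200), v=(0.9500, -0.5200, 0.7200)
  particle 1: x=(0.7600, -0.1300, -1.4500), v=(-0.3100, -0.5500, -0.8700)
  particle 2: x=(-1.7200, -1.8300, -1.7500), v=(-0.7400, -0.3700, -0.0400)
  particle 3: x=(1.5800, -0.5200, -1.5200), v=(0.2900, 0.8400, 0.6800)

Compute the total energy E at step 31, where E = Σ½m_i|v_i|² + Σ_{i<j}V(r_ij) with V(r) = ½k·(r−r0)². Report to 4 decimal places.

12.9217

step 0: x0=(1.9000, 0.0100, 1.5200) x1=(0.7600, -0.1300, -1.4500) x2=(-1.7200, -1.8300, -1.7500) x3=(1.5800, -0.5200, -1.5200)
step 1: x0=(1.9336, -0.0090, 1.5449) x1=(0.7487, -0.1500, -1.4810) x2=(-1.7453, -1.8426, -1.7509) x3=(1.5900, -0.4899, -1.4952)
step 2: x0=(1.9659, -0.0287, 1.5675) x1=(0.7370, -0.1703, -1.5113) x2=(-1.7680, -1.8539, -1.7506) x3=(1.5993, -0.4601, -1.4696)
step 3: x0=(1.9968, -0.0489, 1.5880) x1=(0.7249, -0.1909, -1.5410) x2=(-1.7879, -1.8639, -1.7491) x3=(1.6078, -0.4306, -1.4433)
step 4: x0=(2.0264, -0.0697, 1.6063) x1=(0.7125, -0.2119, -1.5699) x2=(-1.8052, -1.8724, -1.7465) x3=(1.6154, -0.4014, -1.4162)
step 5: x0=(2.0546, -0.0912, 1.6224) x1=(0.6998, -0.2331, -1.5981) x2=(-1.8196, -1.8796, -1.7427) x3=(1.6223, -0.3726, -1.3885)
step 6: x0=(2.0814, -0.1131, 1.6362) x1=(0.6868, -0.2548, -1.6255) x2=(-1.8313, -1.8854, -1.7377) x3=(1.6283, -0.3442, -1.3600)
step 7: x0=(2.1068, -0.1356, 1.6478) x1=(0.6735, -0.2768, -1.6522) x2=(-1.8401, -1.8898, -1.7315) x3=(1.6334, -0.3162, -1.3308)
step 8: x0=(2.1307, -0.1587, 1.6570) x1=(0.6600, -0.2991, -1.6780) x2=(-1.8462, -1.8928, -1.7241) x3=(1.6377, -0.2885, -1.3010)
step 9: x0=(2.1531, -0.1822, 1.6641) x1=(0.6462, -0.3217, -1.7030) x2=(-1.8493, -1.8944, -1.7155) x3=(1.6411, -0.2614, -1.2705)
step 10: x0=(2.1739, -0.2063, 1.6688) x1=(0.6323, -0.3447, -1.7272) x2=(-1.8497, -1.8946, -1.7058) x3=(1.6436, -0.2347, -1.2394)
step 11: x0=(2.1933, -0.2309, 1.6712) x1=(0.6182, -0.3679, -1.7504) x2=(-1.8472, -1.8935, -1.6948) x3=(1.6452, -0.2084, -1.2076)
step 12: x0=(2.2111, -0.2559, 1.6714) x1=(0.6039, -0.3915, -1.7728) x2=(-1.8418, -1.8910, -1.6827) x3=(1.6459, -0.1827, -1.1753)
step 13: x0=(2.2273, -0.2813, 1.6693) x1=(0.5896, -0.4154, -1.7942) x2=(-1.8336, -1.8872, -1.6694) x3=(1.6457, -0.1575, -1.1424)
step 14: x0=(2.2420, -0.3072, 1.6649) x1=(0.5752, -0.4396, -1.8147) x2=(-1.8226, -1.8820, -1.6550) x3=(1.6445, -0.1329, -1.1090)
step 15: x0=(2.2551, -0.3335, 1.6583) x1=(0.5607, -0.4640, -1.8342) x2=(-1.8088, -1.8754, -1.6393) x3=(1.6424, -0.1089, -1.0751)
step 16: x0=(2.2666, -0.3602, 1.6495) x1=(0.5463, -0.4887, -1.8527) x2=(-1.7921, -1.8676, -1.6226) x3=(1.6393, -0.0855, -1.0407)
step 17: x0=(2.2765, -0.3873, 1.6384) x1=(0.5319, -0.5136, -1.8701) x2=(-1.7727, -1.8585, -1.6047) x3=(1.6352, -0.0627, -1.0060)
step 18: x0=(2.2848, -0.4147, 1.6251) x1=(0.5176, -0.5387, -1.8865) x2=(-1.7505, -1.8481, -1.5857) x3=(1.6302, -0.0405, -0.9708)
step 19: x0=(2.2915, -0.4425, 1.6096) x1=(0.5033, -0.5640, -1.9018) x2=(-1.7256, -1.8364, -1.5656) x3=(1.6242, -0.0191, -0.9353)
step 20: x0=(2.2966, -0.4705, 1.5920) x1=(0.4892, -0.5895, -1.9161) x2=(-1.6981, -1.8236, -1.5444) x3=(1.6173, 0.0016, -0.8994)
step 21: x0=(2.3000, -0.4989, 1.5722) x1=(0.4752, -0.6152, -1.9292) x2=(-1.6679, -1.8095, -1.5221) x3=(1.6093, 0.0216, -0.8633)
step 22: x0=(2.3019, -0.5275, 1.5504) x1=(0.4614, -0.6409, -1.9411) x2=(-1.6350, -1.7942, -1.4988) x3=(1.6004, 0.0409, -0.8270)
step 23: x0=(2.3022, -0.5564, 1.5265) x1=(0.4479, -0.6668, -1.9519) x2=(-1.5996, -1.7778, -1.4744) x3=(1.5906, 0.0594, -0.7904)
step 24: x0=(2.3009, -0.5855, 1.5006) x1=(0.4345, -0.6928, -1.9616) x2=(-1.5618, -1.7603, -1.4491) x3=(1.5798, 0.0771, -0.7537)
step 25: x0=(2.2981, -0.6148, 1.4726) x1=(0.4215, -0.7188, -1.9700) x2=(-1.5214, -1.7417, -1.4227) x3=(1.5681, 0.0939, -0.7169)
step 26: x0=(2.2937, -0.6443, 1.4428) x1=(0.4088, -0.7449, -1.9773) x2=(-1.4787, -1.7221, -1.3954) x3=(1.5554, 0.1100, -0.6801)
step 27: x0=(2.2878, -0.6740, 1.4110) x1=(0.3964, -0.7710, -1.9834) x2=(-1.4336, -1.7014, -1.3671) x3=(1.5419, 0.1252, -0.6432)
step 28: x0=(2.2803, -0.7038, 1.3773) x1=(0.3843, -0.7971, -1.9882) x2=(-1.3862, -1.6798, -1.3380) x3=(1.5274, 0.1395, -0.6063)
step 29: x0=(2.2713, -0.7337, 1.3419) x1=(0.3726, -0.8232, -1.9918) x2=(-1.3367, -1.6572, -1.3079) x3=(1.5121, 0.1530, -0.5694)
step 30: x0=(2.2609, -0.7638, 1.3047) x1=(0.3614, -0.8492, -1.9943) x2=(-1.2850, -1.6337, -1.2770) x3=(1.4959, 0.1656, -0.5326)
step 31: x0=(2.2490, -0.7939, 1.2657) x1=(0.3505, -0.8752, -1.9954) x2=(-1.2313, -1.6094, -1.2452) x3=(1.4788, 0.1773, -0.4960)
step 0 velocities: v0=(0.9500, -0.5200, 0.7200) v1=(-0.3100, -0.5500, -0.8700) v2=(-0.7400, -0.3700, -0.0400) v3=(0.2900, 0.8400, 0.6800)
step 0: KE=4.2228, PE=8.6999, E=12.9227
step 31 velocities: v0=(-0.3499, -0.8376, -1.1046) v1=(-0.2949, -0.7193, -0.0160) v2=(1.5206, 0.6879, 0.8934) v3=(-0.4850, 0.3122, 1.0162)
step 31: KE=6.5600, PE=6.3617, E=12.9217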